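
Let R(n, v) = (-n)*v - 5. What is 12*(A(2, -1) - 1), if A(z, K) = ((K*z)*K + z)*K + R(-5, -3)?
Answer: -300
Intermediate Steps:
R(n, v) = -5 - n*v (R(n, v) = -n*v - 5 = -5 - n*v)
A(z, K) = -20 + K*(z + z*K**2) (A(z, K) = ((K*z)*K + z)*K + (-5 - 1*(-5)*(-3)) = (z*K**2 + z)*K + (-5 - 15) = (z + z*K**2)*K - 20 = K*(z + z*K**2) - 20 = -20 + K*(z + z*K**2))
12*(A(2, -1) - 1) = 12*((-20 - 1*2 + 2*(-1)**3) - 1) = 12*((-20 - 2 + 2*(-1)) - 1) = 12*((-20 - 2 - 2) - 1) = 12*(-24 - 1) = 12*(-25) = -300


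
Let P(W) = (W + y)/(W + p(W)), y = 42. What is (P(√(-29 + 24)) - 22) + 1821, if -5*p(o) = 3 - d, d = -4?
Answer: 311681/174 - 1085*I*√5/174 ≈ 1791.3 - 13.943*I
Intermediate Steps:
p(o) = -7/5 (p(o) = -(3 - 1*(-4))/5 = -(3 + 4)/5 = -⅕*7 = -7/5)
P(W) = (42 + W)/(-7/5 + W) (P(W) = (W + 42)/(W - 7/5) = (42 + W)/(-7/5 + W))
(P(√(-29 + 24)) - 22) + 1821 = (5*(42 + √(-29 + 24))/(-7 + 5*√(-29 + 24)) - 22) + 1821 = (5*(42 + √(-5))/(-7 + 5*√(-5)) - 22) + 1821 = (5*(42 + I*√5)/(-7 + 5*(I*√5)) - 22) + 1821 = (5*(42 + I*√5)/(-7 + 5*I*√5) - 22) + 1821 = (-22 + 5*(42 + I*√5)/(-7 + 5*I*√5)) + 1821 = 1799 + 5*(42 + I*√5)/(-7 + 5*I*√5)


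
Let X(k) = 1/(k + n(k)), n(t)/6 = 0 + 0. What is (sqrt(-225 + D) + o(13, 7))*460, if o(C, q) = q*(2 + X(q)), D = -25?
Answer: 6900 + 2300*I*sqrt(10) ≈ 6900.0 + 7273.2*I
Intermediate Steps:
n(t) = 0 (n(t) = 6*(0 + 0) = 6*0 = 0)
X(k) = 1/k (X(k) = 1/(k + 0) = 1/k)
o(C, q) = q*(2 + 1/q)
(sqrt(-225 + D) + o(13, 7))*460 = (sqrt(-225 - 25) + (1 + 2*7))*460 = (sqrt(-250) + (1 + 14))*460 = (5*I*sqrt(10) + 15)*460 = (15 + 5*I*sqrt(10))*460 = 6900 + 2300*I*sqrt(10)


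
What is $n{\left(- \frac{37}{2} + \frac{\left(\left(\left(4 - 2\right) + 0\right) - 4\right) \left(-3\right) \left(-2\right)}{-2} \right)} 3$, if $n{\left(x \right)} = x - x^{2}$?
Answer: $- \frac{2025}{4} \approx -506.25$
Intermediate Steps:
$n{\left(- \frac{37}{2} + \frac{\left(\left(\left(4 - 2\right) + 0\right) - 4\right) \left(-3\right) \left(-2\right)}{-2} \right)} 3 = \left(- \frac{37}{2} + \frac{\left(\left(\left(4 - 2\right) + 0\right) - 4\right) \left(-3\right) \left(-2\right)}{-2}\right) \left(1 - \left(- \frac{37}{2} + \frac{\left(\left(\left(4 - 2\right) + 0\right) - 4\right) \left(-3\right) \left(-2\right)}{-2}\right)\right) 3 = \left(\left(-37\right) \frac{1}{2} + \left(\left(2 + 0\right) - 4\right) \left(-3\right) \left(-2\right) \left(- \frac{1}{2}\right)\right) \left(1 - \left(\left(-37\right) \frac{1}{2} + \left(\left(2 + 0\right) - 4\right) \left(-3\right) \left(-2\right) \left(- \frac{1}{2}\right)\right)\right) 3 = \left(- \frac{37}{2} + \left(2 - 4\right) \left(-3\right) \left(-2\right) \left(- \frac{1}{2}\right)\right) \left(1 - \left(- \frac{37}{2} + \left(2 - 4\right) \left(-3\right) \left(-2\right) \left(- \frac{1}{2}\right)\right)\right) 3 = \left(- \frac{37}{2} + \left(-2\right) \left(-3\right) \left(-2\right) \left(- \frac{1}{2}\right)\right) \left(1 - \left(- \frac{37}{2} + \left(-2\right) \left(-3\right) \left(-2\right) \left(- \frac{1}{2}\right)\right)\right) 3 = \left(- \frac{37}{2} + 6 \left(-2\right) \left(- \frac{1}{2}\right)\right) \left(1 - \left(- \frac{37}{2} + 6 \left(-2\right) \left(- \frac{1}{2}\right)\right)\right) 3 = \left(- \frac{37}{2} - -6\right) \left(1 - \left(- \frac{37}{2} - -6\right)\right) 3 = \left(- \frac{37}{2} + 6\right) \left(1 - \left(- \frac{37}{2} + 6\right)\right) 3 = - \frac{25 \left(1 - - \frac{25}{2}\right)}{2} \cdot 3 = - \frac{25 \left(1 + \frac{25}{2}\right)}{2} \cdot 3 = \left(- \frac{25}{2}\right) \frac{27}{2} \cdot 3 = \left(- \frac{675}{4}\right) 3 = - \frac{2025}{4}$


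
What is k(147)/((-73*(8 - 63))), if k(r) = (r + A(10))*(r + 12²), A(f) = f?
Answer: 45687/4015 ≈ 11.379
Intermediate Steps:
k(r) = (10 + r)*(144 + r) (k(r) = (r + 10)*(r + 12²) = (10 + r)*(r + 144) = (10 + r)*(144 + r))
k(147)/((-73*(8 - 63))) = (1440 + 147² + 154*147)/((-73*(8 - 63))) = (1440 + 21609 + 22638)/((-73*(-55))) = 45687/4015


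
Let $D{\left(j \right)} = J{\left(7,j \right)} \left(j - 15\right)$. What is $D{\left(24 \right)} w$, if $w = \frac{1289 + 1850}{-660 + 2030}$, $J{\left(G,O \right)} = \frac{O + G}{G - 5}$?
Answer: $\frac{875781}{2740} \approx 319.63$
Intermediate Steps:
$J{\left(G,O \right)} = \frac{G + O}{-5 + G}$
$w = \frac{3139}{1370} \approx 2.2912$
$D{\left(j \right)} = \left(-15 + j\right) \left(\frac{7}{2} + \frac{j}{2}\right)$ ($D{\left(j \right)} = \frac{7 + j}{-5 + 7} \left(j - 15\right) = \frac{7 + j}{2} \left(-15 + j\right) = \left(\frac{7}{2} + \frac{j}{2}\right) \left(-15 + j\right) = \left(-15 + j\right) \left(\frac{7}{2} + \frac{j}{2}\right)$)
$D{\left(24 \right)} w = \frac{\left(-15 + 24\right) \left(7 + 24\right)}{2} \cdot \frac{3139}{1370} = \frac{1}{2} \cdot 9 \cdot 31 \cdot \frac{3139}{1370} = \frac{279}{2} \cdot \frac{3139}{1370} = \frac{875781}{2740}$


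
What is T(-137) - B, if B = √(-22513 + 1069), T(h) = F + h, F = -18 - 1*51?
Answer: -206 - 2*I*√5361 ≈ -206.0 - 146.44*I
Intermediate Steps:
F = -69 (F = -18 - 51 = -69)
T(h) = -69 + h
B = 2*I*√5361 (B = √(-21444) = 2*I*√5361 ≈ 146.44*I)
T(-137) - B = (-69 - 137) - 2*I*√5361 = -206 - 2*I*√5361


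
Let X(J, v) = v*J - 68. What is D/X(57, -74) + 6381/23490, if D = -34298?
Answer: 46278277/5593230 ≈ 8.2740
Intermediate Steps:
X(J, v) = -68 + J*v (X(J, v) = J*v - 68 = -68 + J*v)
D/X(57, -74) + 6381/23490 = -34298/(-68 + 57*(-74)) + 6381/23490 = -34298/(-68 - 4218) + 6381*(1/23490) = -34298/(-4286) + 709/2610 = -34298*(-1/4286) + 709/2610 = 17149/2143 + 709/2610 = 46278277/5593230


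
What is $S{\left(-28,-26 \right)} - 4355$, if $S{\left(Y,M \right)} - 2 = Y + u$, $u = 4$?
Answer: $-4377$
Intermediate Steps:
$S{\left(Y,M \right)} = 6 + Y$ ($S{\left(Y,M \right)} = 2 + \left(Y + 4\right) = 2 + \left(4 + Y\right) = 6 + Y$)
$S{\left(-28,-26 \right)} - 4355 = \left(6 - 28\right) - 4355 = -22 - 4355 = -4377$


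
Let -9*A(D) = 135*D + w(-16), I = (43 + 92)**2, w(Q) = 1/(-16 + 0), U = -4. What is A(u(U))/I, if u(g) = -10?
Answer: 21601/2624400 ≈ 0.0082308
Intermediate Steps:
w(Q) = -1/16 (w(Q) = 1/(-16) = -1/16)
I = 18225 (I = 135**2 = 18225)
A(D) = 1/144 - 15*D (A(D) = -(135*D - 1/16)/9 = -(-1/16 + 135*D)/9 = 1/144 - 15*D)
A(u(U))/I = (1/144 - 15*(-10))/18225 = (1/144 + 150)*(1/18225) = (21601/144)*(1/18225) = 21601/2624400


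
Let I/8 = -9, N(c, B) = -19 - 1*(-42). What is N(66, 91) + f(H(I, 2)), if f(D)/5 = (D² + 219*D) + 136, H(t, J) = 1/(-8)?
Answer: 36237/64 ≈ 566.20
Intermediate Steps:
N(c, B) = 23 (N(c, B) = -19 + 42 = 23)
I = -72 (I = 8*(-9) = -72)
H(t, J) = -⅛
f(D) = 680 + 5*D² + 1095*D (f(D) = 5*((D² + 219*D) + 136) = 5*(136 + D² + 219*D) = 680 + 5*D² + 1095*D)
N(66, 91) + f(H(I, 2)) = 23 + (680 + 5*(-⅛)² + 1095*(-⅛)) = 23 + (680 + 5*(1/64) - 1095/8) = 23 + (680 + 5/64 - 1095/8) = 23 + 34765/64 = 36237/64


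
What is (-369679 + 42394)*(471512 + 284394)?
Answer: -247396695210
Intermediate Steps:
(-369679 + 42394)*(471512 + 284394) = -327285*755906 = -247396695210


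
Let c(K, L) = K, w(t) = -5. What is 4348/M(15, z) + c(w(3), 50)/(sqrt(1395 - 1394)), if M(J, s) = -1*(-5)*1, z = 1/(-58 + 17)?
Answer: 4323/5 ≈ 864.60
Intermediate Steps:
z = -1/41 (z = 1/(-41) = -1/41 ≈ -0.024390)
M(J, s) = 5 (M(J, s) = 5*1 = 5)
4348/M(15, z) + c(w(3), 50)/(sqrt(1395 - 1394)) = 4348/5 - 5/sqrt(1395 - 1394) = 4348*(1/5) - 5/(sqrt(1)) = 4348/5 - 5/1 = 4348/5 - 5*1 = 4348/5 - 5 = 4323/5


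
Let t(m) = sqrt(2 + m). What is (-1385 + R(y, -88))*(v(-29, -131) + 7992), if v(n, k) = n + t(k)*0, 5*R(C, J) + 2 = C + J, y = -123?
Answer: -56839894/5 ≈ -1.1368e+7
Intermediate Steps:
R(C, J) = -2/5 + C/5 + J/5 (R(C, J) = -2/5 + (C + J)/5 = -2/5 + (C/5 + J/5) = -2/5 + C/5 + J/5)
v(n, k) = n (v(n, k) = n + sqrt(2 + k)*0 = n + 0 = n)
(-1385 + R(y, -88))*(v(-29, -131) + 7992) = (-1385 + (-2/5 + (1/5)*(-123) + (1/5)*(-88)))*(-29 + 7992) = (-1385 + (-2/5 - 123/5 - 88/5))*7963 = (-1385 - 213/5)*7963 = -7138/5*7963 = -56839894/5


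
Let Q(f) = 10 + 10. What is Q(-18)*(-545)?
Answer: -10900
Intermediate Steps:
Q(f) = 20
Q(-18)*(-545) = 20*(-545) = -10900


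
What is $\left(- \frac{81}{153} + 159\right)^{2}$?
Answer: $\frac{7257636}{289} \approx 25113.0$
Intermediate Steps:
$\left(- \frac{81}{153} + 159\right)^{2} = \left(\left(-81\right) \frac{1}{153} + 159\right)^{2} = \left(- \frac{9}{17} + 159\right)^{2} = \left(\frac{2694}{17}\right)^{2} = \frac{7257636}{289}$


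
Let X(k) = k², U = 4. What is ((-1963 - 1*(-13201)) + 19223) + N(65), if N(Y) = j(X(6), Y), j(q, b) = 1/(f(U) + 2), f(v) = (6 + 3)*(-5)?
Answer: 1309822/43 ≈ 30461.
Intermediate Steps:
f(v) = -45 (f(v) = 9*(-5) = -45)
j(q, b) = -1/43 (j(q, b) = 1/(-45 + 2) = 1/(-43) = -1/43)
N(Y) = -1/43
((-1963 - 1*(-13201)) + 19223) + N(65) = ((-1963 - 1*(-13201)) + 19223) - 1/43 = ((-1963 + 13201) + 19223) - 1/43 = (11238 + 19223) - 1/43 = 30461 - 1/43 = 1309822/43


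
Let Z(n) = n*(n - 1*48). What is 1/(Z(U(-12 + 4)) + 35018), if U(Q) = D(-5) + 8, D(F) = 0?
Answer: 1/34698 ≈ 2.8820e-5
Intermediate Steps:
U(Q) = 8 (U(Q) = 0 + 8 = 8)
Z(n) = n*(-48 + n) (Z(n) = n*(n - 48) = n*(-48 + n))
1/(Z(U(-12 + 4)) + 35018) = 1/(8*(-48 + 8) + 35018) = 1/(8*(-40) + 35018) = 1/(-320 + 35018) = 1/34698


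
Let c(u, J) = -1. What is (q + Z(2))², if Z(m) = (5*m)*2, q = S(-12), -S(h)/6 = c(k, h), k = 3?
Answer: 676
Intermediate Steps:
S(h) = 6 (S(h) = -6*(-1) = 6)
q = 6
Z(m) = 10*m
(q + Z(2))² = (6 + 10*2)² = (6 + 20)² = 26² = 676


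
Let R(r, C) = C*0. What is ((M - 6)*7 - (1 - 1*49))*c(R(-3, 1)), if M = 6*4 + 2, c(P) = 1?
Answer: 188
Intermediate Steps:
R(r, C) = 0
M = 26 (M = 24 + 2 = 26)
((M - 6)*7 - (1 - 1*49))*c(R(-3, 1)) = ((26 - 6)*7 - (1 - 1*49))*1 = (20*7 - (1 - 49))*1 = (140 - 1*(-48))*1 = (140 + 48)*1 = 188*1 = 188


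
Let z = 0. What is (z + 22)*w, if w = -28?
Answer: -616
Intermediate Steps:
(z + 22)*w = (0 + 22)*(-28) = 22*(-28) = -616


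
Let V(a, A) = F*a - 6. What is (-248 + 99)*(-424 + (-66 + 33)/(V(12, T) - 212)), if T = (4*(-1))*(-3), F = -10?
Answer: 21348571/338 ≈ 63161.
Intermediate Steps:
T = 12 (T = -4*(-3) = 12)
V(a, A) = -6 - 10*a (V(a, A) = -10*a - 6 = -6 - 10*a)
(-248 + 99)*(-424 + (-66 + 33)/(V(12, T) - 212)) = (-248 + 99)*(-424 + (-66 + 33)/((-6 - 10*12) - 212)) = -149*(-424 - 33/((-6 - 120) - 212)) = -149*(-424 - 33/(-126 - 212)) = -149*(-424 - 33/(-338)) = -149*(-424 - 33*(-1/338)) = -149*(-424 + 33/338) = -149*(-143279/338) = 21348571/338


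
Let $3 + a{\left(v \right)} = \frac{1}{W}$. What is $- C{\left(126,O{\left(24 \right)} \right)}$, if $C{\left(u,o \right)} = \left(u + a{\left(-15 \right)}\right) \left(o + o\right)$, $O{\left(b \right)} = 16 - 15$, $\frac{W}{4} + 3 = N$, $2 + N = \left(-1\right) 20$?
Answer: $- \frac{12299}{50} \approx -245.98$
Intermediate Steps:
$N = -22$ ($N = -2 - 20 = -22$)
$W = -100$ ($W = -12 + 4 \left(-22\right) = -12 - 88 = -100$)
$O{\left(b \right)} = 1$
$a{\left(v \right)} = - \frac{301}{100}$ ($a{\left(v \right)} = -3 + \frac{1}{-100} = -3 - \frac{1}{100} = - \frac{301}{100}$)
$C{\left(u,o \right)} = 2 o \left(- \frac{301}{100} + u\right)$ ($C{\left(u,o \right)} = \left(u - \frac{301}{100}\right) \left(o + o\right) = \left(- \frac{301}{100} + u\right) 2 o = 2 o \left(- \frac{301}{100} + u\right)$)
$- C{\left(126,O{\left(24 \right)} \right)} = - \frac{1 \left(-301 + 100 \cdot 126\right)}{50} = - \frac{1 \left(-301 + 12600\right)}{50} = - \frac{1 \cdot 12299}{50} = \left(-1\right) \frac{12299}{50} = - \frac{12299}{50}$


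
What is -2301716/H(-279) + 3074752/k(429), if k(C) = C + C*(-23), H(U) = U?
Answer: 3477623300/438867 ≈ 7924.1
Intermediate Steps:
k(C) = -22*C (k(C) = C - 23*C = -22*C)
-2301716/H(-279) + 3074752/k(429) = -2301716/(-279) + 3074752/((-22*429)) = -2301716*(-1/279) + 3074752/(-9438) = 2301716/279 + 3074752*(-1/9438) = 2301716/279 - 1537376/4719 = 3477623300/438867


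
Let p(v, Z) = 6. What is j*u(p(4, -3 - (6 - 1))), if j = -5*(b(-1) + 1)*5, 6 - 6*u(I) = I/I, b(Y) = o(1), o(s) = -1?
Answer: 0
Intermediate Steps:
b(Y) = -1
u(I) = 5/6 (u(I) = 1 - I/(6*I) = 1 - 1/6*1 = 1 - 1/6 = 5/6)
j = 0 (j = -5*(-1 + 1)*5 = -5*0*5 = 0*5 = 0)
j*u(p(4, -3 - (6 - 1))) = 0*(5/6) = 0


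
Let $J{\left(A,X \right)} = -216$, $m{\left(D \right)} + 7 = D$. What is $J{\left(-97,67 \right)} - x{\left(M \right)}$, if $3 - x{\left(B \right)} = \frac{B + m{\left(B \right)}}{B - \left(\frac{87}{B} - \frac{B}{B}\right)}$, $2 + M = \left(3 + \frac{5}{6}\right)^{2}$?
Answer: $- \frac{24345697}{112549} \approx -216.31$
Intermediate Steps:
$m{\left(D \right)} = -7 + D$
$M = \frac{457}{36}$ ($M = -2 + \left(3 + \frac{5}{6}\right)^{2} = -2 + \left(\frac{23}{6}\right)^{2} = -2 + \frac{529}{36} = \frac{457}{36} \approx 12.694$)
$x{\left(B \right)} = 3 - \frac{-7 + 2 B}{1 + B - \frac{87}{B}}$ ($x{\left(B \right)} = 3 - \frac{B + \left(-7 + B\right)}{B - \left(\frac{87}{B} - \frac{B}{B}\right)} = 3 - \frac{-7 + 2 B}{B + \left(1 - \frac{87}{B}\right)} = 3 - \frac{-7 + 2 B}{1 + B - \frac{87}{B}}$)
$J{\left(-97,67 \right)} - x{\left(M \right)} = -216 - \frac{-261 + \left(\frac{457}{36}\right)^{2} + 10 \cdot \frac{457}{36}}{-87 + \frac{457}{36} + \left(\frac{457}{36}\right)^{2}} = -216 - \frac{-261 + \frac{208849}{1296} + \frac{2285}{18}}{-87 + \frac{457}{36} + \frac{208849}{1296}} = -216 - \frac{1}{\frac{112549}{1296}} \cdot \frac{35113}{1296} = -216 - \frac{1296}{112549} \cdot \frac{35113}{1296} = -216 - \frac{35113}{112549} = - \frac{24345697}{112549}$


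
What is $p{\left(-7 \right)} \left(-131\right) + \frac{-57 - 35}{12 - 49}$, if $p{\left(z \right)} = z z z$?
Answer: $\frac{1662613}{37} \approx 44936.0$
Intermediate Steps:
$p{\left(z \right)} = z^{3}$ ($p{\left(z \right)} = z^{2} z = z^{3}$)
$p{\left(-7 \right)} \left(-131\right) + \frac{-57 - 35}{12 - 49} = \left(-7\right)^{3} \left(-131\right) + \frac{-57 - 35}{12 - 49} = \left(-343\right) \left(-131\right) - \frac{92}{-37} = 44933 - - \frac{92}{37} = 44933 + \frac{92}{37} = \frac{1662613}{37}$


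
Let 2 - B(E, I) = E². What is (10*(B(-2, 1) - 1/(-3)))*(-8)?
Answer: 400/3 ≈ 133.33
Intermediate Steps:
B(E, I) = 2 - E²
(10*(B(-2, 1) - 1/(-3)))*(-8) = (10*((2 - 1*(-2)²) - 1/(-3)))*(-8) = (10*((2 - 1*4) - 1*(-⅓)))*(-8) = (10*((2 - 4) + ⅓))*(-8) = (10*(-2 + ⅓))*(-8) = (10*(-5/3))*(-8) = -50/3*(-8) = 400/3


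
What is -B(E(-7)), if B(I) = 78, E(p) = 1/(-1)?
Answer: -78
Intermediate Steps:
E(p) = -1
-B(E(-7)) = -1*78 = -78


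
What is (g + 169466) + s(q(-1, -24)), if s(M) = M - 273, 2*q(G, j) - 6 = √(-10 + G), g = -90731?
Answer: 78465 + I*√11/2 ≈ 78465.0 + 1.6583*I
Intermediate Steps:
q(G, j) = 3 + √(-10 + G)/2
s(M) = -273 + M
(g + 169466) + s(q(-1, -24)) = (-90731 + 169466) + (-273 + (3 + √(-10 - 1)/2)) = 78735 + (-273 + (3 + √(-11)/2)) = 78735 + (-273 + (3 + (I*√11)/2)) = 78735 + (-273 + (3 + I*√11/2)) = 78735 + (-270 + I*√11/2) = 78465 + I*√11/2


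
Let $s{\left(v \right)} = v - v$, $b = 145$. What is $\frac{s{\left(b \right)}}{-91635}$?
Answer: $0$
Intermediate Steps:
$s{\left(v \right)} = 0$
$\frac{s{\left(b \right)}}{-91635} = \frac{0}{-91635} = 0 \left(- \frac{1}{91635}\right) = 0$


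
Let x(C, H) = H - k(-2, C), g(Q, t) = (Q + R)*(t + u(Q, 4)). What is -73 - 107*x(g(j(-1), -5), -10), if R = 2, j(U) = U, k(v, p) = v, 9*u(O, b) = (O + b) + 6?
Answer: 783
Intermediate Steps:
u(O, b) = 2/3 + O/9 + b/9 (u(O, b) = ((O + b) + 6)/9 = (6 + O + b)/9 = 2/3 + O/9 + b/9)
g(Q, t) = (2 + Q)*(10/9 + t + Q/9) (g(Q, t) = (Q + 2)*(t + (2/3 + Q/9 + (1/9)*4)) = (2 + Q)*(t + (2/3 + Q/9 + 4/9)) = (2 + Q)*(t + (10/9 + Q/9)) = (2 + Q)*(10/9 + t + Q/9))
x(C, H) = 2 + H (x(C, H) = H - 1*(-2) = H + 2 = 2 + H)
-73 - 107*x(g(j(-1), -5), -10) = -73 - 107*(2 - 10) = -73 - 107*(-8) = -73 + 856 = 783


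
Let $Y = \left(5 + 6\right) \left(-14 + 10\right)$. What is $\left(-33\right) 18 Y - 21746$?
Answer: $4390$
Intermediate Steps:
$Y = -44$ ($Y = 11 \left(-4\right) = -44$)
$\left(-33\right) 18 Y - 21746 = \left(-33\right) 18 \left(-44\right) - 21746 = \left(-594\right) \left(-44\right) - 21746 = 26136 - 21746 = 4390$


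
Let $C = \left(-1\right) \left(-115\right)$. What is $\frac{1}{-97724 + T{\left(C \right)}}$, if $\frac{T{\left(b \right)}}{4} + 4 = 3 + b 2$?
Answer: $- \frac{1}{96808} \approx -1.033 \cdot 10^{-5}$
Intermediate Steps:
$C = 115$
$T{\left(b \right)} = -4 + 8 b$ ($T{\left(b \right)} = -16 + 4 \left(3 + b 2\right) = -16 + 4 \left(3 + 2 b\right) = -16 + \left(12 + 8 b\right) = -4 + 8 b$)
$\frac{1}{-97724 + T{\left(C \right)}} = \frac{1}{-97724 + \left(-4 + 8 \cdot 115\right)} = \frac{1}{-97724 + \left(-4 + 920\right)} = \frac{1}{-97724 + 916} = \frac{1}{-96808} = - \frac{1}{96808}$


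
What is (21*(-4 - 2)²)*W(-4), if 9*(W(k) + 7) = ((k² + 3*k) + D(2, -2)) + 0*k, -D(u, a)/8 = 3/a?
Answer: -3948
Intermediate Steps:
D(u, a) = -24/a
W(k) = -17/3 + k/3 + k²/9 (W(k) = -7 + (((k² + 3*k) - 24/(-2)) + 0*k)/9 = -7 + (((k² + 3*k) - 24*(-½)) + 0)/9 = -7 + (((k² + 3*k) + 12) + 0)/9 = -7 + ((12 + k² + 3*k) + 0)/9 = -7 + (12 + k² + 3*k)/9 = -7 + (4/3 + k/3 + k²/9) = -17/3 + k/3 + k²/9)
(21*(-4 - 2)²)*W(-4) = (21*(-4 - 2)²)*(-17/3 + (⅓)*(-4) + (⅑)*(-4)²) = (21*(-6)²)*(-17/3 - 4/3 + (⅑)*16) = (21*36)*(-17/3 - 4/3 + 16/9) = 756*(-47/9) = -3948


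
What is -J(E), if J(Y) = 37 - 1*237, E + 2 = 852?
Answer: 200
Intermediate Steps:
E = 850 (E = -2 + 852 = 850)
J(Y) = -200 (J(Y) = 37 - 237 = -200)
-J(E) = -1*(-200) = 200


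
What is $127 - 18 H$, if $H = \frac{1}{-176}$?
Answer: $\frac{11185}{88} \approx 127.1$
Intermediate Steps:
$H = - \frac{1}{176} \approx -0.0056818$
$127 - 18 H = 127 - - \frac{9}{88} = 127 + \frac{9}{88} = \frac{11185}{88}$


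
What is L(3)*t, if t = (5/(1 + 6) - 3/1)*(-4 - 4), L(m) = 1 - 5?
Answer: -512/7 ≈ -73.143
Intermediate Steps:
L(m) = -4
t = 128/7 (t = (5/7 - 3*1)*(-8) = (5*(⅐) - 3)*(-8) = (5/7 - 3)*(-8) = -16/7*(-8) = 128/7 ≈ 18.286)
L(3)*t = -4*128/7 = -512/7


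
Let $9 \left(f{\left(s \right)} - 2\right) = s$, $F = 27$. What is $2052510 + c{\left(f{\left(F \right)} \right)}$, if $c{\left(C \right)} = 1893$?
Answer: $2054403$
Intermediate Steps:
$f{\left(s \right)} = 2 + \frac{s}{9}$
$2052510 + c{\left(f{\left(F \right)} \right)} = 2052510 + 1893 = 2054403$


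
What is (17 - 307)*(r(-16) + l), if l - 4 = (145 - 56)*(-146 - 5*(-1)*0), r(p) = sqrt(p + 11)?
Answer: 3767100 - 290*I*sqrt(5) ≈ 3.7671e+6 - 648.46*I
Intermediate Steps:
r(p) = sqrt(11 + p)
l = -12990 (l = 4 + (145 - 56)*(-146 - 5*(-1)*0) = 4 + 89*(-146 + 5*0) = 4 + 89*(-146 + 0) = 4 + 89*(-146) = 4 - 12994 = -12990)
(17 - 307)*(r(-16) + l) = (17 - 307)*(sqrt(11 - 16) - 12990) = -290*(sqrt(-5) - 12990) = -290*(I*sqrt(5) - 12990) = -290*(-12990 + I*sqrt(5)) = 3767100 - 290*I*sqrt(5)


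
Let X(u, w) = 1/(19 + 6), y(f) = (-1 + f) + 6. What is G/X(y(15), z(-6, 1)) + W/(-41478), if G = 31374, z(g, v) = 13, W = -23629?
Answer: 32533292929/41478 ≈ 7.8435e+5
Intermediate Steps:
y(f) = 5 + f
X(u, w) = 1/25
G/X(y(15), z(-6, 1)) + W/(-41478) = 31374/(1/25) - 23629/(-41478) = 31374*25 - 23629*(-1/41478) = 784350 + 23629/41478 = 32533292929/41478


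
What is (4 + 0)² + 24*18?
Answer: 448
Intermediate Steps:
(4 + 0)² + 24*18 = 4² + 432 = 16 + 432 = 448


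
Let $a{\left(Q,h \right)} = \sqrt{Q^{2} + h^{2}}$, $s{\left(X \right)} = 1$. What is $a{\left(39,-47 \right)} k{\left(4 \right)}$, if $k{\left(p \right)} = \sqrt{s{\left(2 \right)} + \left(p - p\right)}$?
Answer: $\sqrt{3730} \approx 61.074$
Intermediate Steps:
$k{\left(p \right)} = 1$ ($k{\left(p \right)} = \sqrt{1 + \left(p - p\right)} = \sqrt{1 + 0} = \sqrt{1} = 1$)
$a{\left(39,-47 \right)} k{\left(4 \right)} = \sqrt{39^{2} + \left(-47\right)^{2}} \cdot 1 = \sqrt{1521 + 2209} \cdot 1 = \sqrt{3730} \cdot 1 = \sqrt{3730}$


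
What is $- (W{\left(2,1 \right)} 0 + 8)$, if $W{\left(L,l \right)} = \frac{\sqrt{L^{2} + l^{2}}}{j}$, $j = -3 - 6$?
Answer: $-8$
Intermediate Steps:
$j = -9$ ($j = -3 - 6 = -9$)
$W{\left(L,l \right)} = - \frac{\sqrt{L^{2} + l^{2}}}{9}$ ($W{\left(L,l \right)} = \frac{\sqrt{L^{2} + l^{2}}}{-9} = \sqrt{L^{2} + l^{2}} \left(- \frac{1}{9}\right) = - \frac{\sqrt{L^{2} + l^{2}}}{9}$)
$- (W{\left(2,1 \right)} 0 + 8) = - (- \frac{\sqrt{2^{2} + 1^{2}}}{9} \cdot 0 + 8) = - (- \frac{\sqrt{4 + 1}}{9} \cdot 0 + 8) = - (- \frac{\sqrt{5}}{9} \cdot 0 + 8) = - (0 + 8) = \left(-1\right) 8 = -8$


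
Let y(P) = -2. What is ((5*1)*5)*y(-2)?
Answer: -50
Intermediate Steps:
((5*1)*5)*y(-2) = ((5*1)*5)*(-2) = (5*5)*(-2) = 25*(-2) = -50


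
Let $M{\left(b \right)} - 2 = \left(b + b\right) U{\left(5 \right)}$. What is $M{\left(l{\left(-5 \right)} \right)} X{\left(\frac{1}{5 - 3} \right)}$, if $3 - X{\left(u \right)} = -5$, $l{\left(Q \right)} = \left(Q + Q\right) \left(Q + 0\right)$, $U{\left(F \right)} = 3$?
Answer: $2416$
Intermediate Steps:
$l{\left(Q \right)} = 2 Q^{2}$ ($l{\left(Q \right)} = 2 Q Q = 2 Q^{2}$)
$M{\left(b \right)} = 2 + 6 b$ ($M{\left(b \right)} = 2 + \left(b + b\right) 3 = 2 + 2 b 3 = 2 + 6 b$)
$X{\left(u \right)} = 8$ ($X{\left(u \right)} = 3 - -5 = 3 + 5 = 8$)
$M{\left(l{\left(-5 \right)} \right)} X{\left(\frac{1}{5 - 3} \right)} = \left(2 + 6 \cdot 2 \left(-5\right)^{2}\right) 8 = \left(2 + 6 \cdot 2 \cdot 25\right) 8 = \left(2 + 6 \cdot 50\right) 8 = \left(2 + 300\right) 8 = 302 \cdot 8 = 2416$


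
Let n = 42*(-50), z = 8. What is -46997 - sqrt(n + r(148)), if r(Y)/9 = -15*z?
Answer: -46997 - 2*I*sqrt(795) ≈ -46997.0 - 56.391*I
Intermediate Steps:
n = -2100
r(Y) = -1080 (r(Y) = 9*(-15*8) = 9*(-120) = -1080)
-46997 - sqrt(n + r(148)) = -46997 - sqrt(-2100 - 1080) = -46997 - sqrt(-3180) = -46997 - 2*I*sqrt(795)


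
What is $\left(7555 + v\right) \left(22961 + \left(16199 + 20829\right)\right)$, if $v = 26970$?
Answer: $2071120225$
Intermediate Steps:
$\left(7555 + v\right) \left(22961 + \left(16199 + 20829\right)\right) = \left(7555 + 26970\right) \left(22961 + \left(16199 + 20829\right)\right) = 34525 \left(22961 + 37028\right) = 34525 \cdot 59989 = 2071120225$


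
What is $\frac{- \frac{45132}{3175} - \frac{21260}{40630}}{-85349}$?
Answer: $\frac{190121366}{1101004233725} \approx 0.00017268$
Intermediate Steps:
$\frac{- \frac{45132}{3175} - \frac{21260}{40630}}{-85349} = \left(\left(-45132\right) \frac{1}{3175} - \frac{2126}{4063}\right) \left(- \frac{1}{85349}\right) = \left(- \frac{45132}{3175} - \frac{2126}{4063}\right) \left(- \frac{1}{85349}\right) = \left(- \frac{190121366}{12900025}\right) \left(- \frac{1}{85349}\right) = \frac{190121366}{1101004233725}$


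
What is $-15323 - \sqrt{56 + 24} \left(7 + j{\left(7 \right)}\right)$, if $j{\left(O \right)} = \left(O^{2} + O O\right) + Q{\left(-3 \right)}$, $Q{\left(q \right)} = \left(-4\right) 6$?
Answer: $-15323 - 324 \sqrt{5} \approx -16047.0$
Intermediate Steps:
$Q{\left(q \right)} = -24$
$j{\left(O \right)} = -24 + 2 O^{2}$ ($j{\left(O \right)} = \left(O^{2} + O O\right) - 24 = \left(O^{2} + O^{2}\right) - 24 = 2 O^{2} - 24 = -24 + 2 O^{2}$)
$-15323 - \sqrt{56 + 24} \left(7 + j{\left(7 \right)}\right) = -15323 - \sqrt{56 + 24} \left(7 - \left(24 - 2 \cdot 7^{2}\right)\right) = -15323 - \sqrt{80} \left(7 + \left(-24 + 2 \cdot 49\right)\right) = -15323 - 4 \sqrt{5} \left(7 + \left(-24 + 98\right)\right) = -15323 - 4 \sqrt{5} \left(7 + 74\right) = -15323 - 4 \sqrt{5} \cdot 81 = -15323 - 324 \sqrt{5}$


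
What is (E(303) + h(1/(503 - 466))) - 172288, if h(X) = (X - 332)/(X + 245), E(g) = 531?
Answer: -1557161245/9066 ≈ -1.7176e+5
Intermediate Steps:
h(X) = (-332 + X)/(245 + X)
(E(303) + h(1/(503 - 466))) - 172288 = (531 + (-332 + 1/(503 - 466))/(245 + 1/(503 - 466))) - 172288 = (531 + (-332 + 1/37)/(245 + 1/37)) - 172288 = (531 - 12283/37/(9066/37)) - 172288 = (531 + (37/9066)*(-12283/37)) - 172288 = (531 - 12283/9066) - 172288 = 4801763/9066 - 172288 = -1557161245/9066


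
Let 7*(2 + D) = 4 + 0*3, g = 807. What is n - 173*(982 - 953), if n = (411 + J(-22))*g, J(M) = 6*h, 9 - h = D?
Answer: 2640086/7 ≈ 3.7716e+5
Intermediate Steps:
D = -10/7 (D = -2 + (4 + 0*3)/7 = -2 + (4 + 0)/7 = -2 + (⅐)*4 = -2 + 4/7 = -10/7 ≈ -1.4286)
h = 73/7 (h = 9 - 1*(-10/7) = 9 + 10/7 = 73/7 ≈ 10.429)
J(M) = 438/7 (J(M) = 6*(73/7) = 438/7)
n = 2675205/7 (n = (411 + 438/7)*807 = (3315/7)*807 = 2675205/7 ≈ 3.8217e+5)
n - 173*(982 - 953) = 2675205/7 - 173*(982 - 953) = 2675205/7 - 173*29 = 2675205/7 - 5017 = 2640086/7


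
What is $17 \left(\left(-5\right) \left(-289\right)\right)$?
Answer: $24565$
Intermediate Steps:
$17 \left(\left(-5\right) \left(-289\right)\right) = 17 \cdot 1445 = 24565$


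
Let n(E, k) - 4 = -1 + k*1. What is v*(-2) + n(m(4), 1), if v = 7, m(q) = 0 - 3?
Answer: -10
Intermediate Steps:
m(q) = -3
n(E, k) = 3 + k (n(E, k) = 4 + (-1 + k*1) = 4 + (-1 + k) = 3 + k)
v*(-2) + n(m(4), 1) = 7*(-2) + (3 + 1) = -14 + 4 = -10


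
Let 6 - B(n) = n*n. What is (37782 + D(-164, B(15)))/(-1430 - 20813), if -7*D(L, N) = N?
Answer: -20361/11977 ≈ -1.7000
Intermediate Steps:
B(n) = 6 - n² (B(n) = 6 - n*n = 6 - n²)
D(L, N) = -N/7
(37782 + D(-164, B(15)))/(-1430 - 20813) = (37782 - (6 - 1*15²)/7)/(-1430 - 20813) = (37782 - (6 - 1*225)/7)/(-22243) = (37782 - (6 - 225)/7)*(-1/22243) = (37782 - ⅐*(-219))*(-1/22243) = (37782 + 219/7)*(-1/22243) = (264693/7)*(-1/22243) = -20361/11977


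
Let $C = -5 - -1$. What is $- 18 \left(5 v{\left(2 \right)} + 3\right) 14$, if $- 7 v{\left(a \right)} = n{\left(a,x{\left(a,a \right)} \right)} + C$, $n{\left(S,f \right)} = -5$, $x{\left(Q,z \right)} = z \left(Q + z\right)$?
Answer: $-2376$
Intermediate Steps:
$C = -4$ ($C = -5 + 1 = -4$)
$v{\left(a \right)} = \frac{9}{7}$ ($v{\left(a \right)} = - \frac{-5 - 4}{7} = \left(- \frac{1}{7}\right) \left(-9\right) = \frac{9}{7}$)
$- 18 \left(5 v{\left(2 \right)} + 3\right) 14 = - 18 \left(5 \cdot \frac{9}{7} + 3\right) 14 = - 18 \left(\frac{45}{7} + 3\right) 14 = \left(-18\right) \frac{66}{7} \cdot 14 = \left(- \frac{1188}{7}\right) 14 = -2376$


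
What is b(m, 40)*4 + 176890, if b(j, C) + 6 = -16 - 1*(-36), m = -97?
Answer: 176946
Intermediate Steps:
b(j, C) = 14 (b(j, C) = -6 + (-16 - 1*(-36)) = -6 + (-16 + 36) = -6 + 20 = 14)
b(m, 40)*4 + 176890 = 14*4 + 176890 = 56 + 176890 = 176946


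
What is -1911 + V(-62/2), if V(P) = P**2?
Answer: -950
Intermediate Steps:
-1911 + V(-62/2) = -1911 + (-62/2)**2 = -1911 + (-62*1/2)**2 = -1911 + (-31)**2 = -1911 + 961 = -950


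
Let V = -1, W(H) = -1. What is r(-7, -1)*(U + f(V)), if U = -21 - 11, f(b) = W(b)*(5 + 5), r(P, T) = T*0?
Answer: 0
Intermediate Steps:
r(P, T) = 0
f(b) = -10 (f(b) = -(5 + 5) = -1*10 = -10)
U = -32
r(-7, -1)*(U + f(V)) = 0*(-32 - 10) = 0*(-42) = 0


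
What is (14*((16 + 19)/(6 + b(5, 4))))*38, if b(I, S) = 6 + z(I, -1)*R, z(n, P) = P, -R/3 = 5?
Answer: 18620/27 ≈ 689.63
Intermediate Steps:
R = -15 (R = -3*5 = -15)
b(I, S) = 21 (b(I, S) = 6 - 1*(-15) = 6 + 15 = 21)
(14*((16 + 19)/(6 + b(5, 4))))*38 = (14*((16 + 19)/(6 + 21)))*38 = (14*(35/27))*38 = (490/27)*38 = 18620/27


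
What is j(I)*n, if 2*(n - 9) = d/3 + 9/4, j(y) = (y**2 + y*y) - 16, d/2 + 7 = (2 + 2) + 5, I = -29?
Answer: 215747/12 ≈ 17979.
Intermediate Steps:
d = 4 (d = -14 + 2*((2 + 2) + 5) = -14 + 2*(4 + 5) = -14 + 2*9 = -14 + 18 = 4)
j(y) = -16 + 2*y**2 (j(y) = (y**2 + y**2) - 16 = 2*y**2 - 16 = -16 + 2*y**2)
n = 259/24 (n = 9 + (4/3 + 9/4)/2 = 9 + (1/2)*(43/12) = 9 + 43/24 = 259/24 ≈ 10.792)
j(I)*n = (-16 + 2*(-29)**2)*(259/24) = (-16 + 2*841)*(259/24) = (-16 + 1682)*(259/24) = 1666*(259/24) = 215747/12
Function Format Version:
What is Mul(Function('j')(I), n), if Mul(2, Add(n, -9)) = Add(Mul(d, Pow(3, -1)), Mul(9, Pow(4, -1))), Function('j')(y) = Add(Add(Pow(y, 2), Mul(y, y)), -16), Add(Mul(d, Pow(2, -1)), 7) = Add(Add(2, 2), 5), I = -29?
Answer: Rational(215747, 12) ≈ 17979.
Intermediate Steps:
d = 4 (d = Add(-14, Mul(2, Add(Add(2, 2), 5))) = Add(-14, Mul(2, Add(4, 5))) = Add(-14, Mul(2, 9)) = Add(-14, 18) = 4)
Function('j')(y) = Add(-16, Mul(2, Pow(y, 2))) (Function('j')(y) = Add(Add(Pow(y, 2), Pow(y, 2)), -16) = Add(Mul(2, Pow(y, 2)), -16) = Add(-16, Mul(2, Pow(y, 2))))
n = Rational(259, 24) (n = Add(9, Mul(Rational(1, 2), Add(Mul(4, Pow(3, -1)), Mul(9, Pow(4, -1))))) = Add(9, Mul(Rational(1, 2), Add(Mul(4, Rational(1, 3)), Mul(9, Rational(1, 4))))) = Add(9, Mul(Rational(1, 2), Add(Rational(4, 3), Rational(9, 4)))) = Add(9, Mul(Rational(1, 2), Rational(43, 12))) = Add(9, Rational(43, 24)) = Rational(259, 24) ≈ 10.792)
Mul(Function('j')(I), n) = Mul(Add(-16, Mul(2, Pow(-29, 2))), Rational(259, 24)) = Mul(Add(-16, Mul(2, 841)), Rational(259, 24)) = Mul(Add(-16, 1682), Rational(259, 24)) = Mul(1666, Rational(259, 24)) = Rational(215747, 12)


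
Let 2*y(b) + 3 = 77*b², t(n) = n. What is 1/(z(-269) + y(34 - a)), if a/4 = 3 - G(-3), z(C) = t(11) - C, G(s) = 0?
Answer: 2/37825 ≈ 5.2875e-5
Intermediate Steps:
z(C) = 11 - C
a = 12 (a = 4*(3 - 1*0) = 4*(3 + 0) = 4*3 = 12)
y(b) = -3/2 + 77*b²/2 (y(b) = -3/2 + (77*b²)/2 = -3/2 + 77*b²/2)
1/(z(-269) + y(34 - a)) = 1/((11 - 1*(-269)) + (-3/2 + 77*(34 - 1*12)²/2)) = 1/((11 + 269) + (-3/2 + 77*(34 - 12)²/2)) = 1/(280 + (-3/2 + (77/2)*22²)) = 1/(280 + (-3/2 + (77/2)*484)) = 1/(280 + (-3/2 + 18634)) = 1/(280 + 37265/2) = 1/(37825/2) = 2/37825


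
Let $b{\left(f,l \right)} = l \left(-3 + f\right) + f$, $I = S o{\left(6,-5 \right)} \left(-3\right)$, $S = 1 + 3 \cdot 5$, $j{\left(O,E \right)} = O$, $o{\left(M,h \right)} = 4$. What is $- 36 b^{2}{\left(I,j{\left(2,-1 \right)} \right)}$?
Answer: $-12194064$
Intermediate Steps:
$S = 16$ ($S = 1 + 15 = 16$)
$I = -192$ ($I = 16 \cdot 4 \left(-3\right) = 64 \left(-3\right) = -192$)
$b{\left(f,l \right)} = f + l \left(-3 + f\right)$
$- 36 b^{2}{\left(I,j{\left(2,-1 \right)} \right)} = - 36 \left(-192 - 6 - 384\right)^{2} = - 36 \left(-582\right)^{2} = \left(-36\right) 338724 = -12194064$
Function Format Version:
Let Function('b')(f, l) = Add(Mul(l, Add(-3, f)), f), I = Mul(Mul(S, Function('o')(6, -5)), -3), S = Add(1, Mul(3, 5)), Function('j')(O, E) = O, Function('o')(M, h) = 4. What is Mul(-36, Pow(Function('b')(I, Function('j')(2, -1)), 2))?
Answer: -12194064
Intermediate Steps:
S = 16 (S = Add(1, 15) = 16)
I = -192 (I = Mul(Mul(16, 4), -3) = Mul(64, -3) = -192)
Function('b')(f, l) = Add(f, Mul(l, Add(-3, f)))
Mul(-36, Pow(Function('b')(I, Function('j')(2, -1)), 2)) = Mul(-36, Pow(Add(-192, Mul(-3, 2), Mul(-192, 2)), 2)) = Mul(-36, Pow(Add(-192, -6, -384), 2)) = Mul(-36, Pow(-582, 2)) = Mul(-36, 338724) = -12194064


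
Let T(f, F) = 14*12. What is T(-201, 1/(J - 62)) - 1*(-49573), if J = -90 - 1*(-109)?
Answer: 49741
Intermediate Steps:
J = 19 (J = -90 + 109 = 19)
T(f, F) = 168
T(-201, 1/(J - 62)) - 1*(-49573) = 168 - 1*(-49573) = 168 + 49573 = 49741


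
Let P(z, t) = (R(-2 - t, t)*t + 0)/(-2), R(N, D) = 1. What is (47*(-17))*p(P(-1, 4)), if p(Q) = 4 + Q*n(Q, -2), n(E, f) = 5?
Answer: 4794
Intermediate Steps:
P(z, t) = -t/2 (P(z, t) = (1*t + 0)/(-2) = (t + 0)*(-½) = t*(-½) = -t/2)
p(Q) = 4 + 5*Q (p(Q) = 4 + Q*5 = 4 + 5*Q)
(47*(-17))*p(P(-1, 4)) = (47*(-17))*(4 + 5*(-½*4)) = -799*(4 + 5*(-2)) = -799*(4 - 10) = -799*(-6) = 4794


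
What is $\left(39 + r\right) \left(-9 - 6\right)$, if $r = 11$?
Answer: $-750$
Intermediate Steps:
$\left(39 + r\right) \left(-9 - 6\right) = \left(39 + 11\right) \left(-9 - 6\right) = 50 \left(-9 - 6\right) = 50 \left(-15\right) = -750$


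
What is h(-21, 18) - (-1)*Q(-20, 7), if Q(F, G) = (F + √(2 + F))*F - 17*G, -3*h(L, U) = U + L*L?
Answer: 128 - 60*I*√2 ≈ 128.0 - 84.853*I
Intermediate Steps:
h(L, U) = -U/3 - L²/3 (h(L, U) = -(U + L*L)/3 = -(U + L²)/3 = -U/3 - L²/3)
Q(F, G) = -17*G + F*(F + √(2 + F)) (Q(F, G) = F*(F + √(2 + F)) - 17*G = -17*G + F*(F + √(2 + F)))
h(-21, 18) - (-1)*Q(-20, 7) = (-⅓*18 - ⅓*(-21)²) - (-1)*((-20)² - 17*7 - 20*√(2 - 20)) = (-6 - ⅓*441) - (-1)*(400 - 119 - 60*I*√2) = (-6 - 147) - (-1)*(400 - 119 - 60*I*√2) = -153 - (-1)*(400 - 119 - 60*I*√2) = -153 - (-1)*(281 - 60*I*√2) = -153 - (-281 + 60*I*√2) = -153 + (281 - 60*I*√2) = 128 - 60*I*√2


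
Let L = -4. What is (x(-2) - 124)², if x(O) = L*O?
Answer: 13456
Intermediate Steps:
x(O) = -4*O
(x(-2) - 124)² = (-4*(-2) - 124)² = (8 - 124)² = (-116)² = 13456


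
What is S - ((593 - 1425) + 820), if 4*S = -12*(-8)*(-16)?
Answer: -372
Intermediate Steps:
S = -384 (S = (-12*(-8)*(-16))/4 = (96*(-16))/4 = (¼)*(-1536) = -384)
S - ((593 - 1425) + 820) = -384 - ((593 - 1425) + 820) = -384 - (-832 + 820) = -384 - 1*(-12) = -384 + 12 = -372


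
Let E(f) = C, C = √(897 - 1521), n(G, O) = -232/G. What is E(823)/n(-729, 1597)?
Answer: 729*I*√39/58 ≈ 78.493*I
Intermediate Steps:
C = 4*I*√39 (C = √(-624) = 4*I*√39 ≈ 24.98*I)
E(f) = 4*I*√39
E(823)/n(-729, 1597) = (4*I*√39)/((-232/(-729))) = (4*I*√39)/((-232*(-1/729))) = (4*I*√39)/(232/729) = (4*I*√39)*(729/232) = 729*I*√39/58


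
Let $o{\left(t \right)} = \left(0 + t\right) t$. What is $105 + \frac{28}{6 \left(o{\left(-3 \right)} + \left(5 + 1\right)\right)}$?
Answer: $\frac{4739}{45} \approx 105.31$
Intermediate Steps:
$o{\left(t \right)} = t^{2}$ ($o{\left(t \right)} = t t = t^{2}$)
$105 + \frac{28}{6 \left(o{\left(-3 \right)} + \left(5 + 1\right)\right)} = 105 + \frac{28}{6 \left(\left(-3\right)^{2} + \left(5 + 1\right)\right)} = 105 + \frac{28}{6 \left(9 + 6\right)} = 105 + \frac{28}{6 \cdot 15} = 105 + \frac{28}{90} = 105 + 28 \cdot \frac{1}{90} = 105 + \frac{14}{45} = \frac{4739}{45}$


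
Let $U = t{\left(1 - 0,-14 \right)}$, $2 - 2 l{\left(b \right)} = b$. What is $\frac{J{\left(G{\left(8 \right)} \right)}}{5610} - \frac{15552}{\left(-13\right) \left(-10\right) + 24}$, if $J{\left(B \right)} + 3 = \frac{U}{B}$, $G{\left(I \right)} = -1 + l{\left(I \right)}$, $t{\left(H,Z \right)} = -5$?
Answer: $- \frac{1442099}{14280} \approx -100.99$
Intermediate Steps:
$l{\left(b \right)} = 1 - \frac{b}{2}$
$U = -5$
$G{\left(I \right)} = - \frac{I}{2}$ ($G{\left(I \right)} = -1 - \left(-1 + \frac{I}{2}\right) = - \frac{I}{2}$)
$J{\left(B \right)} = -3 - \frac{5}{B}$
$\frac{J{\left(G{\left(8 \right)} \right)}}{5610} - \frac{15552}{\left(-13\right) \left(-10\right) + 24} = \frac{-3 - \frac{5}{\left(- \frac{1}{2}\right) 8}}{5610} - \frac{15552}{\left(-13\right) \left(-10\right) + 24} = \left(-3 - \frac{5}{-4}\right) \frac{1}{5610} - \frac{15552}{130 + 24} = \left(-3 - - \frac{5}{4}\right) \frac{1}{5610} - \frac{15552}{154} = \left(-3 + \frac{5}{4}\right) \frac{1}{5610} - \frac{7776}{77} = \left(- \frac{7}{4}\right) \frac{1}{5610} - \frac{7776}{77} = - \frac{7}{22440} - \frac{7776}{77} = - \frac{1442099}{14280}$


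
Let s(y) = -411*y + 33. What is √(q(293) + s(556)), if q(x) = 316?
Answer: I*√228167 ≈ 477.67*I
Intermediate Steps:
s(y) = 33 - 411*y
√(q(293) + s(556)) = √(316 + (33 - 411*556)) = √(316 + (33 - 228516)) = √(316 - 228483) = √(-228167) = I*√228167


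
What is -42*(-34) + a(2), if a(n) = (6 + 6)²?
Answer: 1572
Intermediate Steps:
a(n) = 144 (a(n) = 12² = 144)
-42*(-34) + a(2) = -42*(-34) + 144 = 1428 + 144 = 1572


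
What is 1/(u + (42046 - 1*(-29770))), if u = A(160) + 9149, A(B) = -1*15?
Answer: 1/80950 ≈ 1.2353e-5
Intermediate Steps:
A(B) = -15
u = 9134 (u = -15 + 9149 = 9134)
1/(u + (42046 - 1*(-29770))) = 1/(9134 + (42046 - 1*(-29770))) = 1/(9134 + (42046 + 29770)) = 1/(9134 + 71816) = 1/80950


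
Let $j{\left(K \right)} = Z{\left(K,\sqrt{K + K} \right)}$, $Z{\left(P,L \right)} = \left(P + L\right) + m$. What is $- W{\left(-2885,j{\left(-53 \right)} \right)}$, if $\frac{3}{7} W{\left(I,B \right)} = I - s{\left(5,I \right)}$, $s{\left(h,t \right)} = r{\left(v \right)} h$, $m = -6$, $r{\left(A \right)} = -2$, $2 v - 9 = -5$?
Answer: $\frac{20125}{3} \approx 6708.3$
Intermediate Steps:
$v = 2$ ($v = \frac{9}{2} + \frac{1}{2} \left(-5\right) = \frac{9}{2} - \frac{5}{2} = 2$)
$Z{\left(P,L \right)} = -6 + L + P$ ($Z{\left(P,L \right)} = \left(P + L\right) - 6 = \left(L + P\right) - 6 = -6 + L + P$)
$j{\left(K \right)} = -6 + K + \sqrt{2} \sqrt{K}$ ($j{\left(K \right)} = -6 + \sqrt{K + K} + K = -6 + \sqrt{2 K} + K = -6 + \sqrt{2} \sqrt{K} + K = -6 + K + \sqrt{2} \sqrt{K}$)
$s{\left(h,t \right)} = - 2 h$
$W{\left(I,B \right)} = \frac{70}{3} + \frac{7 I}{3}$ ($W{\left(I,B \right)} = \frac{7 \left(I - \left(-2\right) 5\right)}{3} = \frac{7 \left(I - -10\right)}{3} = \frac{7 \left(I + 10\right)}{3} = \frac{7 \left(10 + I\right)}{3} = \frac{70}{3} + \frac{7 I}{3}$)
$- W{\left(-2885,j{\left(-53 \right)} \right)} = - (\frac{70}{3} + \frac{7}{3} \left(-2885\right)) = - (\frac{70}{3} - \frac{20195}{3}) = \left(-1\right) \left(- \frac{20125}{3}\right) = \frac{20125}{3}$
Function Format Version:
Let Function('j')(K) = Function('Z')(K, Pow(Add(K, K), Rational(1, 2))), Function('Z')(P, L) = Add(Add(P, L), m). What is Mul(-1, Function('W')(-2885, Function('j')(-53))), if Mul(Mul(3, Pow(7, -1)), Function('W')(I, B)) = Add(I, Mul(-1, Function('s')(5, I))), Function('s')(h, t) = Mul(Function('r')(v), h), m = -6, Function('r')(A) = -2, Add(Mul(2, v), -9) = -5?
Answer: Rational(20125, 3) ≈ 6708.3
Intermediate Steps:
v = 2 (v = Add(Rational(9, 2), Mul(Rational(1, 2), -5)) = Add(Rational(9, 2), Rational(-5, 2)) = 2)
Function('Z')(P, L) = Add(-6, L, P) (Function('Z')(P, L) = Add(Add(P, L), -6) = Add(Add(L, P), -6) = Add(-6, L, P))
Function('j')(K) = Add(-6, K, Mul(Pow(2, Rational(1, 2)), Pow(K, Rational(1, 2)))) (Function('j')(K) = Add(-6, Pow(Add(K, K), Rational(1, 2)), K) = Add(-6, Pow(Mul(2, K), Rational(1, 2)), K) = Add(-6, Mul(Pow(2, Rational(1, 2)), Pow(K, Rational(1, 2))), K) = Add(-6, K, Mul(Pow(2, Rational(1, 2)), Pow(K, Rational(1, 2)))))
Function('s')(h, t) = Mul(-2, h)
Function('W')(I, B) = Add(Rational(70, 3), Mul(Rational(7, 3), I)) (Function('W')(I, B) = Mul(Rational(7, 3), Add(I, Mul(-1, Mul(-2, 5)))) = Mul(Rational(7, 3), Add(I, Mul(-1, -10))) = Mul(Rational(7, 3), Add(I, 10)) = Mul(Rational(7, 3), Add(10, I)) = Add(Rational(70, 3), Mul(Rational(7, 3), I)))
Mul(-1, Function('W')(-2885, Function('j')(-53))) = Mul(-1, Add(Rational(70, 3), Mul(Rational(7, 3), -2885))) = Mul(-1, Add(Rational(70, 3), Rational(-20195, 3))) = Mul(-1, Rational(-20125, 3)) = Rational(20125, 3)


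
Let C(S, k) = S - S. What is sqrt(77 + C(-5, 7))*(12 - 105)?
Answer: -93*sqrt(77) ≈ -816.07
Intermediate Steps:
C(S, k) = 0
sqrt(77 + C(-5, 7))*(12 - 105) = sqrt(77 + 0)*(12 - 105) = sqrt(77)*(-93) = -93*sqrt(77)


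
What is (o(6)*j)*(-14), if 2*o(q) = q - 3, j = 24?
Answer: -504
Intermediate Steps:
o(q) = -3/2 + q/2 (o(q) = (q - 3)/2 = (-3 + q)/2 = -3/2 + q/2)
(o(6)*j)*(-14) = ((-3/2 + (1/2)*6)*24)*(-14) = ((-3/2 + 3)*24)*(-14) = ((3/2)*24)*(-14) = 36*(-14) = -504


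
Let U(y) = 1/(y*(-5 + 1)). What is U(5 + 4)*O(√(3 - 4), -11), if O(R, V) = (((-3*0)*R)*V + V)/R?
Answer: -11*I/36 ≈ -0.30556*I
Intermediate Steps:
U(y) = -1/(4*y) (U(y) = 1/(y*(-4)) = 1/(-4*y) = -1/(4*y))
O(R, V) = V/R (O(R, V) = ((0*R)*V + V)/R = (0*V + V)/R = (0 + V)/R = V/R)
U(5 + 4)*O(√(3 - 4), -11) = (-1/(4*(5 + 4)))*(-11/√(3 - 4)) = (-¼/9)*(-11*(-I)) = (-¼*⅑)*(-11*(-I)) = -(-11)*(-I)/36 = -11*I/36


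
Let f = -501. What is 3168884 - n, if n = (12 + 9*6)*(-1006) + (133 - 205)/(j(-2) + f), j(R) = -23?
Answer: 423821662/131 ≈ 3.2353e+6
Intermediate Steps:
n = -8697858/131 (n = (12 + 9*6)*(-1006) + (133 - 205)/(-23 - 501) = (12 + 54)*(-1006) - 72/(-524) = 66*(-1006) - 72*(-1/524) = -66396 + 18/131 = -8697858/131 ≈ -66396.)
3168884 - n = 3168884 - 1*(-8697858/131) = 3168884 + 8697858/131 = 423821662/131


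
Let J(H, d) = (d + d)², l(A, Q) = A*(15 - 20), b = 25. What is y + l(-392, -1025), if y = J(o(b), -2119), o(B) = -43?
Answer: 17962604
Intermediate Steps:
l(A, Q) = -5*A (l(A, Q) = A*(-5) = -5*A)
J(H, d) = 4*d² (J(H, d) = (2*d)² = 4*d²)
y = 17960644 (y = 4*(-2119)² = 4*4490161 = 17960644)
y + l(-392, -1025) = 17960644 - 5*(-392) = 17960644 + 1960 = 17962604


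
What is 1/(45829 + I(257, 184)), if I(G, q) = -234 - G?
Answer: 1/45338 ≈ 2.2057e-5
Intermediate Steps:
1/(45829 + I(257, 184)) = 1/(45829 + (-234 - 1*257)) = 1/(45829 + (-234 - 257)) = 1/(45829 - 491) = 1/45338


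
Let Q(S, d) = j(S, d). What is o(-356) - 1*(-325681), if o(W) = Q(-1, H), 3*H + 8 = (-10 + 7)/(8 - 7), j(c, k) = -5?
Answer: 325676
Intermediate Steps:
H = -11/3 (H = -8/3 + ((-10 + 7)/(8 - 7))/3 = -8/3 + (-3/1)/3 = -8/3 + (-3*1)/3 = -8/3 + (⅓)*(-3) = -8/3 - 1 = -11/3 ≈ -3.6667)
Q(S, d) = -5
o(W) = -5
o(-356) - 1*(-325681) = -5 - 1*(-325681) = -5 + 325681 = 325676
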